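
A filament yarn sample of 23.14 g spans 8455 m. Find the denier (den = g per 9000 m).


Formula: den = (mass_g / length_m) * 9000
Substituting: den = (23.14 / 8455) * 9000
Intermediate: 23.14 / 8455 = 0.00273684 g/m
den = 0.00273684 * 9000 = 24.6 denier

24.6 denier


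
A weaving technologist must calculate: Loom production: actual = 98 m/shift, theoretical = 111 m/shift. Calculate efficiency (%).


Formula: Efficiency% = (Actual output / Theoretical output) * 100
Efficiency% = (98 / 111) * 100
Efficiency% = 0.882883 * 100 = 88.2883% ≈ 88.3%

88.3%


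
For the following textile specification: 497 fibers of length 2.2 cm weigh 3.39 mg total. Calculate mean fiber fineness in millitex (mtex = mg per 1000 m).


Formula: fineness (mtex) = mass (mg) / total length (km) = (mass_mg / total_length_m) * 1000
Step 1: Convert fiber length: 2.2 cm = 0.022 m
Step 2: Total fiber length = 497 * 0.022 = 10.934 m
Step 3: Linear density = 3.39 mg / 10.934 m = 0.3100 mg/m
Step 4: fineness = 0.3100 * 1000 = 310.0 mtex

310.0 mtex


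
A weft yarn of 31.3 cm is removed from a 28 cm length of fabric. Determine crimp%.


Formula: Crimp% = ((L_yarn - L_fabric) / L_fabric) * 100
Step 1: Extension = 31.3 - 28 = 3.3 cm
Step 2: Crimp% = (3.3 / 28) * 100
Step 3: Crimp% = 0.117857 * 100 = 11.7857% ≈ 11.8%

11.8%


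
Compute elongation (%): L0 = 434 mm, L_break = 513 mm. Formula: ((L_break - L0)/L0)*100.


Formula: Elongation (%) = ((L_break - L0) / L0) * 100
Step 1: Extension = 513 - 434 = 79 mm
Step 2: Elongation = (79 / 434) * 100
Step 3: Elongation = 0.182028 * 100 = 18.2028% ≈ 18.2%

18.2%


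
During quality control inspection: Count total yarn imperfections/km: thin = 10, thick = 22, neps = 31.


Formula: Total = thin places + thick places + neps
Total = 10 + 22 + 31
Total = 63 imperfections/km

63 imperfections/km


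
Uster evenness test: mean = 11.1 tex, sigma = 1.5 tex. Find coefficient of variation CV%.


Formula: CV% = (standard deviation / mean) * 100
Step 1: Ratio = 1.5 / 11.1 = 0.135135
Step 2: CV% = 0.135135 * 100 = 13.5135% ≈ 13.5%

13.5%


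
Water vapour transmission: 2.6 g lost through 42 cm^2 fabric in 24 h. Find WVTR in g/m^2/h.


Formula: WVTR = mass_loss / (area * time)
Step 1: Convert area: 42 cm^2 = 0.0042 m^2
Step 2: WVTR = 2.6 g / (0.0042 m^2 * 24 h)
Step 3: WVTR = 2.6 / 0.1008 = 25.8 g/m^2/h

25.8 g/m^2/h


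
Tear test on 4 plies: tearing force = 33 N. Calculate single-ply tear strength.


Formula: Per-ply strength = Total force / Number of plies
Per-ply = 33 N / 4
Per-ply = 8.25 N

8.25 N


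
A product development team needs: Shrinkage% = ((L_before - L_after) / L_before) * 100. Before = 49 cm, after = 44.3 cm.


Formula: Shrinkage% = ((L_before - L_after) / L_before) * 100
Step 1: Shrinkage = 49 - 44.3 = 4.7 cm
Step 2: Shrinkage% = (4.7 / 49) * 100
Step 3: Shrinkage% = 0.095918 * 100 = 9.5918% ≈ 9.6%

9.6%


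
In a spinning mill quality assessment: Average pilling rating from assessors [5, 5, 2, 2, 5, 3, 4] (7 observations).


Formula: Mean = sum / count
Sum = 5 + 5 + 2 + 2 + 5 + 3 + 4 = 26
Mean = 26 / 7 = 3.7

3.7


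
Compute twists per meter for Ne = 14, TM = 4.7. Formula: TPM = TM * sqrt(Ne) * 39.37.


Formula: TPM = TM * sqrt(Ne) * 39.37
Step 1: sqrt(Ne) = sqrt(14) = 3.7417
Step 2: TM * sqrt(Ne) = 4.7 * 3.7417 = 17.586
Step 3: TPM = 17.586 * 39.37 = 692 twists/m

692 twists/m


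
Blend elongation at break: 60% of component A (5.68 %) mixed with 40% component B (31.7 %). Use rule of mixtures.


Formula: Blend property = (fraction_A * property_A) + (fraction_B * property_B)
Step 1: Contribution A = 60/100 * 5.68 % = 3.408 %
Step 2: Contribution B = 40/100 * 31.7 % = 12.68 %
Step 3: Blend elongation at break = 3.408 + 12.68 = 16.088 %

16.088 %


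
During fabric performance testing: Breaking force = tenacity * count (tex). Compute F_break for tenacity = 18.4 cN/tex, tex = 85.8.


Formula: Breaking force = Tenacity * Linear density
F = 18.4 cN/tex * 85.8 tex
F = 1578.72 cN

1578.72 cN


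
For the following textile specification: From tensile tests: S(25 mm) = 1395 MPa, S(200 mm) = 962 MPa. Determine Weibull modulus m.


Formula: m = ln(L1/L2) / ln(S2/S1)
Step 1: ln(L1/L2) = ln(25/200) = -2.07944
Step 2: S2/S1 = 962/1395 = 0.68961
Step 3: ln(S2/S1) = ln(0.68961) = -0.37163
Step 4: m = -2.07944 / -0.37163 = 5.60

5.60 (Weibull m)


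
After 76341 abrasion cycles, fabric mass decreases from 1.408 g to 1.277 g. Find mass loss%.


Formula: Mass loss% = ((m_before - m_after) / m_before) * 100
Step 1: Mass loss = 1.408 - 1.277 = 0.131 g
Step 2: Ratio = 0.131 / 1.408 = 0.0930398
Step 3: Mass loss% = 0.0930398 * 100 = 9.30398% ≈ 9.30%

9.30%


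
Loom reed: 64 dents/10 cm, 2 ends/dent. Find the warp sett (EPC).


Formula: EPC = (dents per 10 cm * ends per dent) / 10
Step 1: Total ends per 10 cm = 64 * 2 = 128
Step 2: EPC = 128 / 10 = 12.8 ends/cm

12.8 ends/cm


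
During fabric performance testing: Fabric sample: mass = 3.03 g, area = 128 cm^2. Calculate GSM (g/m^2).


Formula: GSM = mass_g / area_m2
Step 1: Convert area: 128 cm^2 = 128 / 10000 = 0.0128 m^2
Step 2: GSM = 3.03 g / 0.0128 m^2 = 236.7 g/m^2

236.7 g/m^2


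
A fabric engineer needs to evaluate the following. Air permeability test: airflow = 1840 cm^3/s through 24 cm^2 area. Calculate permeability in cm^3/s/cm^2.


Formula: Air Permeability = Airflow / Test Area
AP = 1840 cm^3/s / 24 cm^2
AP = 76.7 cm^3/s/cm^2

76.7 cm^3/s/cm^2


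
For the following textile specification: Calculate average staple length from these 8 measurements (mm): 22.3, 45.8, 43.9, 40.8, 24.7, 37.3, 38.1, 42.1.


Formula: Mean = sum of lengths / count
Sum = 22.3 + 45.8 + 43.9 + 40.8 + 24.7 + 37.3 + 38.1 + 42.1
Sum = 295.0 mm
Mean = 295.0 / 8 = 36.88 mm

36.88 mm


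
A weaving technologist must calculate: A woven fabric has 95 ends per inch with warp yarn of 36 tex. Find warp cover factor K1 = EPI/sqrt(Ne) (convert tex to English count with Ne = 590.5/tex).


Formula: K1 = EPI / sqrt(Ne), with Ne = 590.5 / tex_warp
Step 1: Ne = 590.5 / 36 = 16.403
Step 2: sqrt(Ne) = sqrt(16.403) = 4.0501
Step 3: K1 = 95 / 4.0501 = 23.5

23.5


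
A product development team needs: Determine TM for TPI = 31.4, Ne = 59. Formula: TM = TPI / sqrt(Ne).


Formula: TM = TPI / sqrt(Ne)
Step 1: sqrt(Ne) = sqrt(59) = 7.6811
Step 2: TM = 31.4 / 7.6811 = 4.09

4.09 TM


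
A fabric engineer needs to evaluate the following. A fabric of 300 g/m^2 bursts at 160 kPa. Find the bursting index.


Formula: Bursting Index = Bursting Strength / Fabric GSM
BI = 160 kPa / 300 g/m^2
BI = 0.533 kPa/(g/m^2)

0.533 kPa/(g/m^2)


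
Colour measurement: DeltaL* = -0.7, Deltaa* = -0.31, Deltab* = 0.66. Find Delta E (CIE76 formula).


Formula: Delta E = sqrt(dL*^2 + da*^2 + db*^2)
Step 1: dL*^2 = (-0.7)^2 = 0.49
Step 2: da*^2 = (-0.31)^2 = 0.0961
Step 3: db*^2 = 0.66^2 = 0.4356
Step 4: Sum = 0.49 + 0.0961 + 0.4356 = 1.0217
Step 5: Delta E = sqrt(1.0217) = 1.01

1.01 Delta E


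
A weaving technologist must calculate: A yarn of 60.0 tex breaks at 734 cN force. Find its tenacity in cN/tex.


Formula: Tenacity = Breaking force / Linear density
Tenacity = 734 cN / 60.0 tex
Tenacity = 12.23 cN/tex

12.23 cN/tex


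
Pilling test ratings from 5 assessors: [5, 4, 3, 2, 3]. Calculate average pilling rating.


Formula: Mean = sum / count
Sum = 5 + 4 + 3 + 2 + 3 = 17
Mean = 17 / 5 = 3.4

3.4


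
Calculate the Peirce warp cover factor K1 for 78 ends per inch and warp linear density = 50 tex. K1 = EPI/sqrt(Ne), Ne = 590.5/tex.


Formula: K1 = EPI / sqrt(Ne), with Ne = 590.5 / tex_warp
Step 1: Ne = 590.5 / 50 = 11.81
Step 2: sqrt(Ne) = sqrt(11.81) = 3.4366
Step 3: K1 = 78 / 3.4366 = 22.7

22.7


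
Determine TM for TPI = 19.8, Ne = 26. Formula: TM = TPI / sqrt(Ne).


Formula: TM = TPI / sqrt(Ne)
Step 1: sqrt(Ne) = sqrt(26) = 5.099
Step 2: TM = 19.8 / 5.099 = 3.88

3.88 TM


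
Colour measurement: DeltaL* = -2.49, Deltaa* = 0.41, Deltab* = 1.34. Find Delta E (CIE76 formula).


Formula: Delta E = sqrt(dL*^2 + da*^2 + db*^2)
Step 1: dL*^2 = (-2.49)^2 = 6.2001
Step 2: da*^2 = 0.41^2 = 0.1681
Step 3: db*^2 = 1.34^2 = 1.7956
Step 4: Sum = 6.2001 + 0.1681 + 1.7956 = 8.1638
Step 5: Delta E = sqrt(8.1638) = 2.86

2.86 Delta E


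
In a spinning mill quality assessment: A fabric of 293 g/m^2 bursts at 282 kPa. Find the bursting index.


Formula: Bursting Index = Bursting Strength / Fabric GSM
BI = 282 kPa / 293 g/m^2
BI = 0.962 kPa/(g/m^2)

0.962 kPa/(g/m^2)


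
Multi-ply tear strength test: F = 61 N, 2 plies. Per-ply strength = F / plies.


Formula: Per-ply strength = Total force / Number of plies
Per-ply = 61 N / 2
Per-ply = 30.5 N

30.5 N


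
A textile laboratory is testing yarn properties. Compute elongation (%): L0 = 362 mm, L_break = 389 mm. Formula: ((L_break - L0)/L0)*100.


Formula: Elongation (%) = ((L_break - L0) / L0) * 100
Step 1: Extension = 389 - 362 = 27 mm
Step 2: Elongation = (27 / 362) * 100
Step 3: Elongation = 0.074586 * 100 = 7.4586% ≈ 7.5%

7.5%


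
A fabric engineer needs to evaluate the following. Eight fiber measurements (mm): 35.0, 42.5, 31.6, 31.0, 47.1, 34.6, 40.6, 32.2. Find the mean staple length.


Formula: Mean = sum of lengths / count
Sum = 35.0 + 42.5 + 31.6 + 31.0 + 47.1 + 34.6 + 40.6 + 32.2
Sum = 294.6 mm
Mean = 294.6 / 8 = 36.83 mm

36.83 mm


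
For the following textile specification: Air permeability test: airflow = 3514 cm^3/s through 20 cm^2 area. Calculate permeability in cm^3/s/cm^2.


Formula: Air Permeability = Airflow / Test Area
AP = 3514 cm^3/s / 20 cm^2
AP = 175.7 cm^3/s/cm^2

175.7 cm^3/s/cm^2


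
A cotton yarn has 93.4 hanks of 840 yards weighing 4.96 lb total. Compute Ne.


Formula: Ne = hanks / mass_lb
Substituting: Ne = 93.4 / 4.96
Ne = 18.8

18.8 Ne


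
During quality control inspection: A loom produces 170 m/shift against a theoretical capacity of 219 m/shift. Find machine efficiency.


Formula: Efficiency% = (Actual output / Theoretical output) * 100
Efficiency% = (170 / 219) * 100
Efficiency% = 0.776256 * 100 = 77.6256% ≈ 77.6%

77.6%


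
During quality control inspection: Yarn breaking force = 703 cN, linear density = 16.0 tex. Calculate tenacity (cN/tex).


Formula: Tenacity = Breaking force / Linear density
Tenacity = 703 cN / 16.0 tex
Tenacity = 43.94 cN/tex

43.94 cN/tex


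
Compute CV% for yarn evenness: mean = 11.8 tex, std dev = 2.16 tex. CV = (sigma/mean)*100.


Formula: CV% = (standard deviation / mean) * 100
Step 1: Ratio = 2.16 / 11.8 = 0.183051
Step 2: CV% = 0.183051 * 100 = 18.3051% ≈ 18.3%

18.3%


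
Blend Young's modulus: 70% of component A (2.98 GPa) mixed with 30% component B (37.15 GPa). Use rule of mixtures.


Formula: Blend property = (fraction_A * property_A) + (fraction_B * property_B)
Step 1: Contribution A = 70/100 * 2.98 GPa = 2.086 GPa
Step 2: Contribution B = 30/100 * 37.15 GPa = 11.145 GPa
Step 3: Blend Young's modulus = 2.086 + 11.145 = 13.231 GPa

13.231 GPa


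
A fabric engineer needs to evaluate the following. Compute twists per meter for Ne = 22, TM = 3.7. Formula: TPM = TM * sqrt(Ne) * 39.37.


Formula: TPM = TM * sqrt(Ne) * 39.37
Step 1: sqrt(Ne) = sqrt(22) = 4.6904
Step 2: TM * sqrt(Ne) = 3.7 * 4.6904 = 17.3545
Step 3: TPM = 17.3545 * 39.37 = 683 twists/m

683 twists/m


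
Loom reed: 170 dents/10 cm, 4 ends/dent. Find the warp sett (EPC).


Formula: EPC = (dents per 10 cm * ends per dent) / 10
Step 1: Total ends per 10 cm = 170 * 4 = 680
Step 2: EPC = 680 / 10 = 68.0 ends/cm

68.0 ends/cm


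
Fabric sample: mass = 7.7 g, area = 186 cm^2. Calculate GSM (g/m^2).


Formula: GSM = mass_g / area_m2
Step 1: Convert area: 186 cm^2 = 186 / 10000 = 0.0186 m^2
Step 2: GSM = 7.7 g / 0.0186 m^2 = 414.0 g/m^2

414.0 g/m^2


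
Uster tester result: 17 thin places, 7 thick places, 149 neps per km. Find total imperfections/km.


Formula: Total = thin places + thick places + neps
Total = 17 + 7 + 149
Total = 173 imperfections/km

173 imperfections/km


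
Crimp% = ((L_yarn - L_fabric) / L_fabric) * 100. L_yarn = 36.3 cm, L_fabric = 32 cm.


Formula: Crimp% = ((L_yarn - L_fabric) / L_fabric) * 100
Step 1: Extension = 36.3 - 32 = 4.3 cm
Step 2: Crimp% = (4.3 / 32) * 100
Step 3: Crimp% = 0.134375 * 100 = 13.4375% ≈ 13.4%

13.4%


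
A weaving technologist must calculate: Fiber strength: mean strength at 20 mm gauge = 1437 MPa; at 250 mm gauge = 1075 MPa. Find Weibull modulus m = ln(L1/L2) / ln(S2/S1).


Formula: m = ln(L1/L2) / ln(S2/S1)
Step 1: ln(L1/L2) = ln(20/250) = -2.52573
Step 2: S2/S1 = 1075/1437 = 0.74809
Step 3: ln(S2/S1) = ln(0.74809) = -0.29023
Step 4: m = -2.52573 / -0.29023 = 8.70

8.70 (Weibull m)


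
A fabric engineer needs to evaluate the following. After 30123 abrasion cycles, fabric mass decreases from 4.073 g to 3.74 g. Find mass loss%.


Formula: Mass loss% = ((m_before - m_after) / m_before) * 100
Step 1: Mass loss = 4.073 - 3.74 = 0.333 g
Step 2: Ratio = 0.333 / 4.073 = 0.0817579
Step 3: Mass loss% = 0.0817579 * 100 = 8.17579% ≈ 8.18%

8.18%


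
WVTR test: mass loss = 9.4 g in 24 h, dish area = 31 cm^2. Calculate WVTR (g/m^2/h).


Formula: WVTR = mass_loss / (area * time)
Step 1: Convert area: 31 cm^2 = 0.0031 m^2
Step 2: WVTR = 9.4 g / (0.0031 m^2 * 24 h)
Step 3: WVTR = 9.4 / 0.0744 = 126.3 g/m^2/h

126.3 g/m^2/h


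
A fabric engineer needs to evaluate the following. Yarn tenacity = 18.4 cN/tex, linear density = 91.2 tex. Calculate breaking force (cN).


Formula: Breaking force = Tenacity * Linear density
F = 18.4 cN/tex * 91.2 tex
F = 1678.08 cN

1678.08 cN


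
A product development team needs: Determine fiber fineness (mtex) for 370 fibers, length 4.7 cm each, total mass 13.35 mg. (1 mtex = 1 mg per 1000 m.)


Formula: fineness (mtex) = mass (mg) / total length (km) = (mass_mg / total_length_m) * 1000
Step 1: Convert fiber length: 4.7 cm = 0.047 m
Step 2: Total fiber length = 370 * 0.047 = 17.39 m
Step 3: Linear density = 13.35 mg / 17.39 m = 0.7677 mg/m
Step 4: fineness = 0.7677 * 1000 = 767.7 mtex

767.7 mtex


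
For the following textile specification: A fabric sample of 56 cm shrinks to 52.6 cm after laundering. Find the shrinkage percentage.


Formula: Shrinkage% = ((L_before - L_after) / L_before) * 100
Step 1: Shrinkage = 56 - 52.6 = 3.4 cm
Step 2: Shrinkage% = (3.4 / 56) * 100
Step 3: Shrinkage% = 0.060714 * 100 = 6.0714% ≈ 6.1%

6.1%


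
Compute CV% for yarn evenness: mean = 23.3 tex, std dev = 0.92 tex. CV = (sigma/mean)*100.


Formula: CV% = (standard deviation / mean) * 100
Step 1: Ratio = 0.92 / 23.3 = 0.039485
Step 2: CV% = 0.039485 * 100 = 3.9485% ≈ 3.9%

3.9%


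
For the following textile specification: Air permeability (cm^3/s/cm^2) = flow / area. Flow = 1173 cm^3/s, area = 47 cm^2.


Formula: Air Permeability = Airflow / Test Area
AP = 1173 cm^3/s / 47 cm^2
AP = 25.0 cm^3/s/cm^2

25.0 cm^3/s/cm^2


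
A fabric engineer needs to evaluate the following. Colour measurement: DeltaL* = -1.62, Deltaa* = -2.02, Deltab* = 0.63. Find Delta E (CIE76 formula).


Formula: Delta E = sqrt(dL*^2 + da*^2 + db*^2)
Step 1: dL*^2 = (-1.62)^2 = 2.6244
Step 2: da*^2 = (-2.02)^2 = 4.0804
Step 3: db*^2 = 0.63^2 = 0.3969
Step 4: Sum = 2.6244 + 4.0804 + 0.3969 = 7.1017
Step 5: Delta E = sqrt(7.1017) = 2.66

2.66 Delta E


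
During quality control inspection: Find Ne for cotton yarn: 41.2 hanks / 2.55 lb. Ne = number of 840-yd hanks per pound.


Formula: Ne = hanks / mass_lb
Substituting: Ne = 41.2 / 2.55
Ne = 16.2

16.2 Ne


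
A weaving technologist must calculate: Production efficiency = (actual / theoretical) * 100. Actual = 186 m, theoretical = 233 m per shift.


Formula: Efficiency% = (Actual output / Theoretical output) * 100
Efficiency% = (186 / 233) * 100
Efficiency% = 0.798283 * 100 = 79.8283% ≈ 79.8%

79.8%


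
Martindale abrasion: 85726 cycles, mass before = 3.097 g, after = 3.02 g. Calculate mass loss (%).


Formula: Mass loss% = ((m_before - m_after) / m_before) * 100
Step 1: Mass loss = 3.097 - 3.02 = 0.077 g
Step 2: Ratio = 0.077 / 3.097 = 0.0248628
Step 3: Mass loss% = 0.0248628 * 100 = 2.48628% ≈ 2.49%

2.49%


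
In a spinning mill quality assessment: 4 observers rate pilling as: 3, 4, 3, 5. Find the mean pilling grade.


Formula: Mean = sum / count
Sum = 3 + 4 + 3 + 5 = 15
Mean = 15 / 4 = 3.8

3.8


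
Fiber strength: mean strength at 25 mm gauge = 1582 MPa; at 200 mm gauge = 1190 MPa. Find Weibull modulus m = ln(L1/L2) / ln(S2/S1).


Formula: m = ln(L1/L2) / ln(S2/S1)
Step 1: ln(L1/L2) = ln(25/200) = -2.07944
Step 2: S2/S1 = 1190/1582 = 0.75221
Step 3: ln(S2/S1) = ln(0.75221) = -0.28474
Step 4: m = -2.07944 / -0.28474 = 7.30

7.30 (Weibull m)


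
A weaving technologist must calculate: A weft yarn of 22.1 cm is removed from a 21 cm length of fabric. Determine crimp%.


Formula: Crimp% = ((L_yarn - L_fabric) / L_fabric) * 100
Step 1: Extension = 22.1 - 21 = 1.1 cm
Step 2: Crimp% = (1.1 / 21) * 100
Step 3: Crimp% = 0.052381 * 100 = 5.2381% ≈ 5.2%

5.2%


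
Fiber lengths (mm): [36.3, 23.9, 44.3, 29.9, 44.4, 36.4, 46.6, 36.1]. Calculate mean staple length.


Formula: Mean = sum of lengths / count
Sum = 36.3 + 23.9 + 44.3 + 29.9 + 44.4 + 36.4 + 46.6 + 36.1
Sum = 297.9 mm
Mean = 297.9 / 8 = 37.24 mm

37.24 mm


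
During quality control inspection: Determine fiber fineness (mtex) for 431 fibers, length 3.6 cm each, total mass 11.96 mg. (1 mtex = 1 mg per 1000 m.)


Formula: fineness (mtex) = mass (mg) / total length (km) = (mass_mg / total_length_m) * 1000
Step 1: Convert fiber length: 3.6 cm = 0.036 m
Step 2: Total fiber length = 431 * 0.036 = 15.516 m
Step 3: Linear density = 11.96 mg / 15.516 m = 0.7708 mg/m
Step 4: fineness = 0.7708 * 1000 = 770.8 mtex

770.8 mtex


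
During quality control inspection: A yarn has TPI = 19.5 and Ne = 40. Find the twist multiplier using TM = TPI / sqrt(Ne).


Formula: TM = TPI / sqrt(Ne)
Step 1: sqrt(Ne) = sqrt(40) = 6.3246
Step 2: TM = 19.5 / 6.3246 = 3.08

3.08 TM


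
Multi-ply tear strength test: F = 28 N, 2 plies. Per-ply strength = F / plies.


Formula: Per-ply strength = Total force / Number of plies
Per-ply = 28 N / 2
Per-ply = 14 N

14 N


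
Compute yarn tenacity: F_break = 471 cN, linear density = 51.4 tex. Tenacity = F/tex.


Formula: Tenacity = Breaking force / Linear density
Tenacity = 471 cN / 51.4 tex
Tenacity = 9.16 cN/tex

9.16 cN/tex


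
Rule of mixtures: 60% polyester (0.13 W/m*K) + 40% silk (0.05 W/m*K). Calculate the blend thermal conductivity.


Formula: Blend property = (fraction_A * property_A) + (fraction_B * property_B)
Step 1: Contribution A = 60/100 * 0.13 W/m*K = 0.078 W/m*K
Step 2: Contribution B = 40/100 * 0.05 W/m*K = 0.02 W/m*K
Step 3: Blend thermal conductivity = 0.078 + 0.02 = 0.098 W/m*K

0.098 W/m*K


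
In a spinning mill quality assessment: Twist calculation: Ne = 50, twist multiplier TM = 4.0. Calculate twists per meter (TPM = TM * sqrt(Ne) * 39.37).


Formula: TPM = TM * sqrt(Ne) * 39.37
Step 1: sqrt(Ne) = sqrt(50) = 7.0711
Step 2: TM * sqrt(Ne) = 4.0 * 7.0711 = 28.2844
Step 3: TPM = 28.2844 * 39.37 = 1114 twists/m

1114 twists/m


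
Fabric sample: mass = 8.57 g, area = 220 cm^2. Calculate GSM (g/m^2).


Formula: GSM = mass_g / area_m2
Step 1: Convert area: 220 cm^2 = 220 / 10000 = 0.022 m^2
Step 2: GSM = 8.57 g / 0.022 m^2 = 389.5 g/m^2

389.5 g/m^2


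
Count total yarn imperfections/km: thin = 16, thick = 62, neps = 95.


Formula: Total = thin places + thick places + neps
Total = 16 + 62 + 95
Total = 173 imperfections/km

173 imperfections/km


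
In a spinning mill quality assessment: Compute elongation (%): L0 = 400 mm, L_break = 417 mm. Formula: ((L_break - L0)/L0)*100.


Formula: Elongation (%) = ((L_break - L0) / L0) * 100
Step 1: Extension = 417 - 400 = 17 mm
Step 2: Elongation = (17 / 400) * 100
Step 3: Elongation = 0.0425 * 100 = 4.25% ≈ 4.3%

4.3%


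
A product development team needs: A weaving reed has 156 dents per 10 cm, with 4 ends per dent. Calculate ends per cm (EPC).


Formula: EPC = (dents per 10 cm * ends per dent) / 10
Step 1: Total ends per 10 cm = 156 * 4 = 624
Step 2: EPC = 624 / 10 = 62.4 ends/cm

62.4 ends/cm


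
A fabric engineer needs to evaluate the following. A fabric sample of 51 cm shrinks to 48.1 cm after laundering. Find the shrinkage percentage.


Formula: Shrinkage% = ((L_before - L_after) / L_before) * 100
Step 1: Shrinkage = 51 - 48.1 = 2.9 cm
Step 2: Shrinkage% = (2.9 / 51) * 100
Step 3: Shrinkage% = 0.056863 * 100 = 5.6863% ≈ 5.7%

5.7%


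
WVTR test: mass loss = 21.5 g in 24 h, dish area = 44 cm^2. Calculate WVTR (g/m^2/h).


Formula: WVTR = mass_loss / (area * time)
Step 1: Convert area: 44 cm^2 = 0.0044 m^2
Step 2: WVTR = 21.5 g / (0.0044 m^2 * 24 h)
Step 3: WVTR = 21.5 / 0.1056 = 203.6 g/m^2/h

203.6 g/m^2/h


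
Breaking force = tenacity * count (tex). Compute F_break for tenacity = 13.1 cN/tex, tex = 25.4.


Formula: Breaking force = Tenacity * Linear density
F = 13.1 cN/tex * 25.4 tex
F = 332.74 cN

332.74 cN


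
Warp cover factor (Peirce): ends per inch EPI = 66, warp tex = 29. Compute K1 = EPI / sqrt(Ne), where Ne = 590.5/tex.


Formula: K1 = EPI / sqrt(Ne), with Ne = 590.5 / tex_warp
Step 1: Ne = 590.5 / 29 = 20.362
Step 2: sqrt(Ne) = sqrt(20.362) = 4.5124
Step 3: K1 = 66 / 4.5124 = 14.6

14.6


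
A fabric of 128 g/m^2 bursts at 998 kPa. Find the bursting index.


Formula: Bursting Index = Bursting Strength / Fabric GSM
BI = 998 kPa / 128 g/m^2
BI = 7.797 kPa/(g/m^2)

7.797 kPa/(g/m^2)


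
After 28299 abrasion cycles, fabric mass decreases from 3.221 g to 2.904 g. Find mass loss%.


Formula: Mass loss% = ((m_before - m_after) / m_before) * 100
Step 1: Mass loss = 3.221 - 2.904 = 0.317 g
Step 2: Ratio = 0.317 / 3.221 = 0.0984166
Step 3: Mass loss% = 0.0984166 * 100 = 9.84166% ≈ 9.84%

9.84%


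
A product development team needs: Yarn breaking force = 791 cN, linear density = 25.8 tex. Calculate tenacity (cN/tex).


Formula: Tenacity = Breaking force / Linear density
Tenacity = 791 cN / 25.8 tex
Tenacity = 30.66 cN/tex

30.66 cN/tex


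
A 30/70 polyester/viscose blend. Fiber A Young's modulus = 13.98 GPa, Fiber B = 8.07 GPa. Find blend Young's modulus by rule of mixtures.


Formula: Blend property = (fraction_A * property_A) + (fraction_B * property_B)
Step 1: Contribution A = 30/100 * 13.98 GPa = 4.194 GPa
Step 2: Contribution B = 70/100 * 8.07 GPa = 5.649 GPa
Step 3: Blend Young's modulus = 4.194 + 5.649 = 9.843 GPa

9.843 GPa


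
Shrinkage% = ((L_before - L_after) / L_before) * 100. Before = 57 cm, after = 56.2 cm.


Formula: Shrinkage% = ((L_before - L_after) / L_before) * 100
Step 1: Shrinkage = 57 - 56.2 = 0.8 cm
Step 2: Shrinkage% = (0.8 / 57) * 100
Step 3: Shrinkage% = 0.014035 * 100 = 1.4035% ≈ 1.4%

1.4%


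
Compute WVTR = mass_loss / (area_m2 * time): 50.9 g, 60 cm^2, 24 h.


Formula: WVTR = mass_loss / (area * time)
Step 1: Convert area: 60 cm^2 = 0.006 m^2
Step 2: WVTR = 50.9 g / (0.006 m^2 * 24 h)
Step 3: WVTR = 50.9 / 0.144 = 353.5 g/m^2/h

353.5 g/m^2/h


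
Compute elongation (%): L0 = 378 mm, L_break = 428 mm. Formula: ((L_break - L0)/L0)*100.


Formula: Elongation (%) = ((L_break - L0) / L0) * 100
Step 1: Extension = 428 - 378 = 50 mm
Step 2: Elongation = (50 / 378) * 100
Step 3: Elongation = 0.132275 * 100 = 13.2275% ≈ 13.2%

13.2%


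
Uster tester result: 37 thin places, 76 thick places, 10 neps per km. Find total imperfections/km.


Formula: Total = thin places + thick places + neps
Total = 37 + 76 + 10
Total = 123 imperfections/km

123 imperfections/km


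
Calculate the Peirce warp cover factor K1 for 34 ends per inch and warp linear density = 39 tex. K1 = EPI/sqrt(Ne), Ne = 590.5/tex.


Formula: K1 = EPI / sqrt(Ne), with Ne = 590.5 / tex_warp
Step 1: Ne = 590.5 / 39 = 15.141
Step 2: sqrt(Ne) = sqrt(15.141) = 3.8911
Step 3: K1 = 34 / 3.8911 = 8.7

8.7


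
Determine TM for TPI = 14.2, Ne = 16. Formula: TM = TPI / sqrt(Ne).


Formula: TM = TPI / sqrt(Ne)
Step 1: sqrt(Ne) = sqrt(16) = 4
Step 2: TM = 14.2 / 4 = 3.55

3.55 TM


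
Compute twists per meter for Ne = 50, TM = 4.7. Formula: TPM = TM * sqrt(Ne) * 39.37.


Formula: TPM = TM * sqrt(Ne) * 39.37
Step 1: sqrt(Ne) = sqrt(50) = 7.0711
Step 2: TM * sqrt(Ne) = 4.7 * 7.0711 = 33.2342
Step 3: TPM = 33.2342 * 39.37 = 1308 twists/m

1308 twists/m


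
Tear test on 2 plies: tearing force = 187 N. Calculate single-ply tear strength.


Formula: Per-ply strength = Total force / Number of plies
Per-ply = 187 N / 2
Per-ply = 93.5 N

93.5 N


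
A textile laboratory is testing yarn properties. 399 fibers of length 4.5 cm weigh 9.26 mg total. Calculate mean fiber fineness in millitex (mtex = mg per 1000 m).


Formula: fineness (mtex) = mass (mg) / total length (km) = (mass_mg / total_length_m) * 1000
Step 1: Convert fiber length: 4.5 cm = 0.045 m
Step 2: Total fiber length = 399 * 0.045 = 17.955 m
Step 3: Linear density = 9.26 mg / 17.955 m = 0.5157 mg/m
Step 4: fineness = 0.5157 * 1000 = 515.7 mtex

515.7 mtex


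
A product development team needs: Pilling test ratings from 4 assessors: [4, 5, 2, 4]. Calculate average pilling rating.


Formula: Mean = sum / count
Sum = 4 + 5 + 2 + 4 = 15
Mean = 15 / 4 = 3.8

3.8


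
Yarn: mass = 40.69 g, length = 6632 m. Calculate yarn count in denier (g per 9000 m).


Formula: den = (mass_g / length_m) * 9000
Substituting: den = (40.69 / 6632) * 9000
Intermediate: 40.69 / 6632 = 0.0061354 g/m
den = 0.0061354 * 9000 = 55.2 denier

55.2 denier


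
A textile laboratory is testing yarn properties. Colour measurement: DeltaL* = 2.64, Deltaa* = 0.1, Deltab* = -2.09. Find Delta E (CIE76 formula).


Formula: Delta E = sqrt(dL*^2 + da*^2 + db*^2)
Step 1: dL*^2 = 2.64^2 = 6.9696
Step 2: da*^2 = 0.1^2 = 0.01
Step 3: db*^2 = (-2.09)^2 = 4.3681
Step 4: Sum = 6.9696 + 0.01 + 4.3681 = 11.3477
Step 5: Delta E = sqrt(11.3477) = 3.37

3.37 Delta E


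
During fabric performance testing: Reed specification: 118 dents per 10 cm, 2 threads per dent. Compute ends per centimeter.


Formula: EPC = (dents per 10 cm * ends per dent) / 10
Step 1: Total ends per 10 cm = 118 * 2 = 236
Step 2: EPC = 236 / 10 = 23.6 ends/cm

23.6 ends/cm


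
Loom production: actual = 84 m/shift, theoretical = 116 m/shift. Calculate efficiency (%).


Formula: Efficiency% = (Actual output / Theoretical output) * 100
Efficiency% = (84 / 116) * 100
Efficiency% = 0.724138 * 100 = 72.4138% ≈ 72.4%

72.4%


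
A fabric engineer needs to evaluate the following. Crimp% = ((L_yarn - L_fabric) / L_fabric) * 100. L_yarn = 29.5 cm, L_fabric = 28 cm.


Formula: Crimp% = ((L_yarn - L_fabric) / L_fabric) * 100
Step 1: Extension = 29.5 - 28 = 1.5 cm
Step 2: Crimp% = (1.5 / 28) * 100
Step 3: Crimp% = 0.053571 * 100 = 5.3571% ≈ 5.4%

5.4%


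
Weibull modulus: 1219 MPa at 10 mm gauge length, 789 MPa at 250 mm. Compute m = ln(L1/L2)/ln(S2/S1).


Formula: m = ln(L1/L2) / ln(S2/S1)
Step 1: ln(L1/L2) = ln(10/250) = -3.21888
Step 2: S2/S1 = 789/1219 = 0.64725
Step 3: ln(S2/S1) = ln(0.64725) = -0.43502
Step 4: m = -3.21888 / -0.43502 = 7.40

7.40 (Weibull m)


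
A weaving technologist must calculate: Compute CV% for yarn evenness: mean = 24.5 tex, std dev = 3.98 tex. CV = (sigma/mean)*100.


Formula: CV% = (standard deviation / mean) * 100
Step 1: Ratio = 3.98 / 24.5 = 0.162449
Step 2: CV% = 0.162449 * 100 = 16.2449% ≈ 16.2%

16.2%


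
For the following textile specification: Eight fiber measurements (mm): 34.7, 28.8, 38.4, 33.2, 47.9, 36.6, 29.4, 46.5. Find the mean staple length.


Formula: Mean = sum of lengths / count
Sum = 34.7 + 28.8 + 38.4 + 33.2 + 47.9 + 36.6 + 29.4 + 46.5
Sum = 295.5 mm
Mean = 295.5 / 8 = 36.94 mm

36.94 mm


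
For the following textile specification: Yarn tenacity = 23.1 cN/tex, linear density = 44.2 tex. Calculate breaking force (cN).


Formula: Breaking force = Tenacity * Linear density
F = 23.1 cN/tex * 44.2 tex
F = 1021.02 cN

1021.02 cN


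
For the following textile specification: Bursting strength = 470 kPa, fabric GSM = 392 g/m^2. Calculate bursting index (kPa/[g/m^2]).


Formula: Bursting Index = Bursting Strength / Fabric GSM
BI = 470 kPa / 392 g/m^2
BI = 1.199 kPa/(g/m^2)

1.199 kPa/(g/m^2)


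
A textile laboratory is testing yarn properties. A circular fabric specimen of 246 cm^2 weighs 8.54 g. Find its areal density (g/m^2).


Formula: GSM = mass_g / area_m2
Step 1: Convert area: 246 cm^2 = 246 / 10000 = 0.0246 m^2
Step 2: GSM = 8.54 g / 0.0246 m^2 = 347.2 g/m^2

347.2 g/m^2


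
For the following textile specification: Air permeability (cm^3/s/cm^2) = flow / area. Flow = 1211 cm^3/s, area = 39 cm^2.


Formula: Air Permeability = Airflow / Test Area
AP = 1211 cm^3/s / 39 cm^2
AP = 31.1 cm^3/s/cm^2

31.1 cm^3/s/cm^2


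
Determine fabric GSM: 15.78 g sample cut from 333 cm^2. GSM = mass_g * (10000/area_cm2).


Formula: GSM = mass_g / area_m2
Step 1: Convert area: 333 cm^2 = 333 / 10000 = 0.0333 m^2
Step 2: GSM = 15.78 g / 0.0333 m^2 = 473.9 g/m^2

473.9 g/m^2


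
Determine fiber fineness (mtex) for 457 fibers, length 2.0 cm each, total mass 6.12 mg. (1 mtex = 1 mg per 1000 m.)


Formula: fineness (mtex) = mass (mg) / total length (km) = (mass_mg / total_length_m) * 1000
Step 1: Convert fiber length: 2.0 cm = 0.02 m
Step 2: Total fiber length = 457 * 0.02 = 9.14 m
Step 3: Linear density = 6.12 mg / 9.14 m = 0.6696 mg/m
Step 4: fineness = 0.6696 * 1000 = 669.6 mtex

669.6 mtex


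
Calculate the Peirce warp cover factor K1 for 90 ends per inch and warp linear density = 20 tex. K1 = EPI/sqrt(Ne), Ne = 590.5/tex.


Formula: K1 = EPI / sqrt(Ne), with Ne = 590.5 / tex_warp
Step 1: Ne = 590.5 / 20 = 29.525
Step 2: sqrt(Ne) = sqrt(29.525) = 5.4337
Step 3: K1 = 90 / 5.4337 = 16.6

16.6


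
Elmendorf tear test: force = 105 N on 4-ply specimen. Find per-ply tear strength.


Formula: Per-ply strength = Total force / Number of plies
Per-ply = 105 N / 4
Per-ply = 26.25 N

26.25 N


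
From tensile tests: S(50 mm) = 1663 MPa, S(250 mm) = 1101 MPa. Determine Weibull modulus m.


Formula: m = ln(L1/L2) / ln(S2/S1)
Step 1: ln(L1/L2) = ln(50/250) = -1.60944
Step 2: S2/S1 = 1101/1663 = 0.66206
Step 3: ln(S2/S1) = ln(0.66206) = -0.41240
Step 4: m = -1.60944 / -0.41240 = 3.90

3.90 (Weibull m)


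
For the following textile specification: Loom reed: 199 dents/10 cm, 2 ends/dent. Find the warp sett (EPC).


Formula: EPC = (dents per 10 cm * ends per dent) / 10
Step 1: Total ends per 10 cm = 199 * 2 = 398
Step 2: EPC = 398 / 10 = 39.8 ends/cm

39.8 ends/cm


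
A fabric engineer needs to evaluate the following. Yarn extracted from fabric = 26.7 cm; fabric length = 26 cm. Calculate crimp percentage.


Formula: Crimp% = ((L_yarn - L_fabric) / L_fabric) * 100
Step 1: Extension = 26.7 - 26 = 0.7 cm
Step 2: Crimp% = (0.7 / 26) * 100
Step 3: Crimp% = 0.026923 * 100 = 2.6923% ≈ 2.7%

2.7%


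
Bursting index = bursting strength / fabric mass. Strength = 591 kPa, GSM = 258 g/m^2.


Formula: Bursting Index = Bursting Strength / Fabric GSM
BI = 591 kPa / 258 g/m^2
BI = 2.291 kPa/(g/m^2)

2.291 kPa/(g/m^2)


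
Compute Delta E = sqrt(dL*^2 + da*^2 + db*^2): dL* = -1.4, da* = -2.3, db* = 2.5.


Formula: Delta E = sqrt(dL*^2 + da*^2 + db*^2)
Step 1: dL*^2 = (-1.4)^2 = 1.96
Step 2: da*^2 = (-2.3)^2 = 5.29
Step 3: db*^2 = 2.5^2 = 6.25
Step 4: Sum = 1.96 + 5.29 + 6.25 = 13.5
Step 5: Delta E = sqrt(13.5) = 3.67

3.67 Delta E


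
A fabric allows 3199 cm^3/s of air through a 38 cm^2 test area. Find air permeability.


Formula: Air Permeability = Airflow / Test Area
AP = 3199 cm^3/s / 38 cm^2
AP = 84.2 cm^3/s/cm^2

84.2 cm^3/s/cm^2


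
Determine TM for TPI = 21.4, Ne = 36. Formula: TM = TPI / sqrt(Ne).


Formula: TM = TPI / sqrt(Ne)
Step 1: sqrt(Ne) = sqrt(36) = 6
Step 2: TM = 21.4 / 6 = 3.57

3.57 TM


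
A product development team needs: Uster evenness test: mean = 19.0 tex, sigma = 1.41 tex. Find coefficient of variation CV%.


Formula: CV% = (standard deviation / mean) * 100
Step 1: Ratio = 1.41 / 19.0 = 0.074211
Step 2: CV% = 0.074211 * 100 = 7.4211% ≈ 7.4%

7.4%


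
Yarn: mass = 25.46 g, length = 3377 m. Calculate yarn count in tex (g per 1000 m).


Formula: Tex = (mass_g / length_m) * 1000
Substituting: Tex = (25.46 / 3377) * 1000
Intermediate: 25.46 / 3377 = 0.00753924 g/m
Tex = 0.00753924 * 1000 = 7.54 tex

7.54 tex


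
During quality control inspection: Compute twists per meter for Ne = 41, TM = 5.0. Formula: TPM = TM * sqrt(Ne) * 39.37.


Formula: TPM = TM * sqrt(Ne) * 39.37
Step 1: sqrt(Ne) = sqrt(41) = 6.4031
Step 2: TM * sqrt(Ne) = 5.0 * 6.4031 = 32.0155
Step 3: TPM = 32.0155 * 39.37 = 1260 twists/m

1260 twists/m


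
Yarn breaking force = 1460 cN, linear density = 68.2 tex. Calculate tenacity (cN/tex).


Formula: Tenacity = Breaking force / Linear density
Tenacity = 1460 cN / 68.2 tex
Tenacity = 21.41 cN/tex

21.41 cN/tex


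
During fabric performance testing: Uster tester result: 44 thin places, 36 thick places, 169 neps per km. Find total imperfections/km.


Formula: Total = thin places + thick places + neps
Total = 44 + 36 + 169
Total = 249 imperfections/km

249 imperfections/km


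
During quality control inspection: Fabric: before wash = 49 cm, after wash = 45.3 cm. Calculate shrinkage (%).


Formula: Shrinkage% = ((L_before - L_after) / L_before) * 100
Step 1: Shrinkage = 49 - 45.3 = 3.7 cm
Step 2: Shrinkage% = (3.7 / 49) * 100
Step 3: Shrinkage% = 0.07551 * 100 = 7.551% ≈ 7.6%

7.6%


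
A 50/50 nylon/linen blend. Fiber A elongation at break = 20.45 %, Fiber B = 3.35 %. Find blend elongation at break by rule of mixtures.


Formula: Blend property = (fraction_A * property_A) + (fraction_B * property_B)
Step 1: Contribution A = 50/100 * 20.45 % = 10.225 %
Step 2: Contribution B = 50/100 * 3.35 % = 1.675 %
Step 3: Blend elongation at break = 10.225 + 1.675 = 11.9 %

11.9 %


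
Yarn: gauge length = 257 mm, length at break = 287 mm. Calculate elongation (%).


Formula: Elongation (%) = ((L_break - L0) / L0) * 100
Step 1: Extension = 287 - 257 = 30 mm
Step 2: Elongation = (30 / 257) * 100
Step 3: Elongation = 0.116732 * 100 = 11.6732% ≈ 11.7%

11.7%


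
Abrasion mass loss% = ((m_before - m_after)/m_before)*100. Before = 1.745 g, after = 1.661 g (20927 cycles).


Formula: Mass loss% = ((m_before - m_after) / m_before) * 100
Step 1: Mass loss = 1.745 - 1.661 = 0.084 g
Step 2: Ratio = 0.084 / 1.745 = 0.0481375
Step 3: Mass loss% = 0.0481375 * 100 = 4.81375% ≈ 4.81%

4.81%


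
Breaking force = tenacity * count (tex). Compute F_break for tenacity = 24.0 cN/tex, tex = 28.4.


Formula: Breaking force = Tenacity * Linear density
F = 24.0 cN/tex * 28.4 tex
F = 681.60 cN

681.60 cN


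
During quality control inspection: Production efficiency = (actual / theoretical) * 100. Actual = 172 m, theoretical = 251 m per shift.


Formula: Efficiency% = (Actual output / Theoretical output) * 100
Efficiency% = (172 / 251) * 100
Efficiency% = 0.685259 * 100 = 68.5259% ≈ 68.5%

68.5%


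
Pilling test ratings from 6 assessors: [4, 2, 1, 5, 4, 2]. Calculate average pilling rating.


Formula: Mean = sum / count
Sum = 4 + 2 + 1 + 5 + 4 + 2 = 18
Mean = 18 / 6 = 3.0

3.0


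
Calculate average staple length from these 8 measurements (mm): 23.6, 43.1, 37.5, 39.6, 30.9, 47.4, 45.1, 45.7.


Formula: Mean = sum of lengths / count
Sum = 23.6 + 43.1 + 37.5 + 39.6 + 30.9 + 47.4 + 45.1 + 45.7
Sum = 312.9 mm
Mean = 312.9 / 8 = 39.11 mm

39.11 mm


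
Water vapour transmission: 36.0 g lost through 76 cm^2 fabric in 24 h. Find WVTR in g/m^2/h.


Formula: WVTR = mass_loss / (area * time)
Step 1: Convert area: 76 cm^2 = 0.0076 m^2
Step 2: WVTR = 36.0 g / (0.0076 m^2 * 24 h)
Step 3: WVTR = 36.0 / 0.1824 = 197.4 g/m^2/h

197.4 g/m^2/h


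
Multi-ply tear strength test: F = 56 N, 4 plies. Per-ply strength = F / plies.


Formula: Per-ply strength = Total force / Number of plies
Per-ply = 56 N / 4
Per-ply = 14 N

14 N


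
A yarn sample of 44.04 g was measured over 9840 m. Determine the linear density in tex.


Formula: Tex = (mass_g / length_m) * 1000
Substituting: Tex = (44.04 / 9840) * 1000
Intermediate: 44.04 / 9840 = 0.00447561 g/m
Tex = 0.00447561 * 1000 = 4.48 tex

4.48 tex


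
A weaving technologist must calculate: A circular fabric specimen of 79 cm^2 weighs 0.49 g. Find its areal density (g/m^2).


Formula: GSM = mass_g / area_m2
Step 1: Convert area: 79 cm^2 = 79 / 10000 = 0.0079 m^2
Step 2: GSM = 0.49 g / 0.0079 m^2 = 62.0 g/m^2

62.0 g/m^2


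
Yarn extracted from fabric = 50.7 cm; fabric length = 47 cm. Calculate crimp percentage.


Formula: Crimp% = ((L_yarn - L_fabric) / L_fabric) * 100
Step 1: Extension = 50.7 - 47 = 3.7 cm
Step 2: Crimp% = (3.7 / 47) * 100
Step 3: Crimp% = 0.078723 * 100 = 7.8723% ≈ 7.9%

7.9%


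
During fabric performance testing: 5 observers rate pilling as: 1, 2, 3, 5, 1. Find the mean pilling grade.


Formula: Mean = sum / count
Sum = 1 + 2 + 3 + 5 + 1 = 12
Mean = 12 / 5 = 2.4

2.4


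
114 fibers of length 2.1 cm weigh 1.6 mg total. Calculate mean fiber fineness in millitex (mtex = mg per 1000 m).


Formula: fineness (mtex) = mass (mg) / total length (km) = (mass_mg / total_length_m) * 1000
Step 1: Convert fiber length: 2.1 cm = 0.021 m
Step 2: Total fiber length = 114 * 0.021 = 2.394 m
Step 3: Linear density = 1.6 mg / 2.394 m = 0.6683 mg/m
Step 4: fineness = 0.6683 * 1000 = 668.3 mtex

668.3 mtex


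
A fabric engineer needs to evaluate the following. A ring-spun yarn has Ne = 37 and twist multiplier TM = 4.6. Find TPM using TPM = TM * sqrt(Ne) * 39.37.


Formula: TPM = TM * sqrt(Ne) * 39.37
Step 1: sqrt(Ne) = sqrt(37) = 6.0828
Step 2: TM * sqrt(Ne) = 4.6 * 6.0828 = 27.9809
Step 3: TPM = 27.9809 * 39.37 = 1102 twists/m

1102 twists/m


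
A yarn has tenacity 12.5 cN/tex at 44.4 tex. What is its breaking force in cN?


Formula: Breaking force = Tenacity * Linear density
F = 12.5 cN/tex * 44.4 tex
F = 555.00 cN

555.00 cN


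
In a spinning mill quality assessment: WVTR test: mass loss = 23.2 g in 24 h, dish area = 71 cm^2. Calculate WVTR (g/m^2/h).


Formula: WVTR = mass_loss / (area * time)
Step 1: Convert area: 71 cm^2 = 0.0071 m^2
Step 2: WVTR = 23.2 g / (0.0071 m^2 * 24 h)
Step 3: WVTR = 23.2 / 0.1704 = 136.2 g/m^2/h

136.2 g/m^2/h


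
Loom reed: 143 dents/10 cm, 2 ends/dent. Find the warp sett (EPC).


Formula: EPC = (dents per 10 cm * ends per dent) / 10
Step 1: Total ends per 10 cm = 143 * 2 = 286
Step 2: EPC = 286 / 10 = 28.6 ends/cm

28.6 ends/cm


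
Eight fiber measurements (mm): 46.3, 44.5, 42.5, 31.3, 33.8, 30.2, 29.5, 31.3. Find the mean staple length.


Formula: Mean = sum of lengths / count
Sum = 46.3 + 44.5 + 42.5 + 31.3 + 33.8 + 30.2 + 29.5 + 31.3
Sum = 289.4 mm
Mean = 289.4 / 8 = 36.18 mm

36.18 mm


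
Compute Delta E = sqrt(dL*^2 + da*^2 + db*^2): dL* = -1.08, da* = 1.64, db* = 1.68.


Formula: Delta E = sqrt(dL*^2 + da*^2 + db*^2)
Step 1: dL*^2 = (-1.08)^2 = 1.1664
Step 2: da*^2 = 1.64^2 = 2.6896
Step 3: db*^2 = 1.68^2 = 2.8224
Step 4: Sum = 1.1664 + 2.6896 + 2.8224 = 6.6784
Step 5: Delta E = sqrt(6.6784) = 2.58

2.58 Delta E


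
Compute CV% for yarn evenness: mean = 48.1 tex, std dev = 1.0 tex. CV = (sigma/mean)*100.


Formula: CV% = (standard deviation / mean) * 100
Step 1: Ratio = 1.0 / 48.1 = 0.02079
Step 2: CV% = 0.02079 * 100 = 2.079% ≈ 2.1%

2.1%


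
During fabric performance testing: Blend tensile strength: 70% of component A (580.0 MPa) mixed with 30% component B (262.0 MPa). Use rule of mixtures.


Formula: Blend property = (fraction_A * property_A) + (fraction_B * property_B)
Step 1: Contribution A = 70/100 * 580.0 MPa = 406.0 MPa
Step 2: Contribution B = 30/100 * 262.0 MPa = 78.6 MPa
Step 3: Blend tensile strength = 406.0 + 78.6 = 484.6 MPa

484.6 MPa
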